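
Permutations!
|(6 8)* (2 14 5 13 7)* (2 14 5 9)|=6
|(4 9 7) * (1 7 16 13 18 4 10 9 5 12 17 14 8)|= |(1 7 10 9 16 13 18 4 5 12 17 14 8)|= 13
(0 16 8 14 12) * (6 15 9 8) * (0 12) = (0 16 6 15 9 8 14) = [16, 1, 2, 3, 4, 5, 15, 7, 14, 8, 10, 11, 12, 13, 0, 9, 6]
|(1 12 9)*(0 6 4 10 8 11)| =|(0 6 4 10 8 11)(1 12 9)| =6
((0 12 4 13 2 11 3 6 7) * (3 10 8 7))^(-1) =((0 12 4 13 2 11 10 8 7)(3 6))^(-1) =(0 7 8 10 11 2 13 4 12)(3 6)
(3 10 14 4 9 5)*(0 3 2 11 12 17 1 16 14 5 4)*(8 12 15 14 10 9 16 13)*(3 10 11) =(0 10 5 2 3 9 4 16 11 15 14)(1 13 8 12 17) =[10, 13, 3, 9, 16, 2, 6, 7, 12, 4, 5, 15, 17, 8, 0, 14, 11, 1]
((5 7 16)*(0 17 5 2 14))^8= ((0 17 5 7 16 2 14))^8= (0 17 5 7 16 2 14)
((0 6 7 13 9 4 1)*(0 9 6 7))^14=(0 13)(1 4 9)(6 7)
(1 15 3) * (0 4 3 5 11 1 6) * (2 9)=(0 4 3 6)(1 15 5 11)(2 9)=[4, 15, 9, 6, 3, 11, 0, 7, 8, 2, 10, 1, 12, 13, 14, 5]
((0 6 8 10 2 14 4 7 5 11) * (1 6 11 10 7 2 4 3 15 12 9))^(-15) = ((0 11)(1 6 8 7 5 10 4 2 14 3 15 12 9))^(-15) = (0 11)(1 12 3 2 10 7 6 9 15 14 4 5 8)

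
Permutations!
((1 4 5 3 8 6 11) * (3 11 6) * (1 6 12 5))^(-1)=(1 4)(3 8)(5 12 6 11)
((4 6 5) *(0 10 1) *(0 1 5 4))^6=((0 10 5)(4 6))^6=(10)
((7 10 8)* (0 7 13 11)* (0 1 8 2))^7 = (0 2 10 7)(1 11 13 8) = ((0 7 10 2)(1 8 13 11))^7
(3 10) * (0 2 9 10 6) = (0 2 9 10 3 6) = [2, 1, 9, 6, 4, 5, 0, 7, 8, 10, 3]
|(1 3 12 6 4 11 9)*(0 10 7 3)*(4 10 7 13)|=|(0 7 3 12 6 10 13 4 11 9 1)|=11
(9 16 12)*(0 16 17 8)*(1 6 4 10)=[16, 6, 2, 3, 10, 5, 4, 7, 0, 17, 1, 11, 9, 13, 14, 15, 12, 8]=(0 16 12 9 17 8)(1 6 4 10)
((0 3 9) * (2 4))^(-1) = (0 9 3)(2 4)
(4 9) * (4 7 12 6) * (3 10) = (3 10)(4 9 7 12 6) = [0, 1, 2, 10, 9, 5, 4, 12, 8, 7, 3, 11, 6]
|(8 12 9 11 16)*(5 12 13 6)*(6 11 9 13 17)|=8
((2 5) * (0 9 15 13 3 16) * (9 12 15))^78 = (16)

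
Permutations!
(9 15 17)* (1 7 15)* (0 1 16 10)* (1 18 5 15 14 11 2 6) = (0 18 5 15 17 9 16 10)(1 7 14 11 2 6) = [18, 7, 6, 3, 4, 15, 1, 14, 8, 16, 0, 2, 12, 13, 11, 17, 10, 9, 5]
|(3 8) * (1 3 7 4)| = 5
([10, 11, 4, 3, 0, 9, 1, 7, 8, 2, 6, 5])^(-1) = (0 4 2 9 5 11 1 6 10)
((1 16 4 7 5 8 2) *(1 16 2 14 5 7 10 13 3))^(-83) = (1 2 16 4 10 13 3)(5 8 14)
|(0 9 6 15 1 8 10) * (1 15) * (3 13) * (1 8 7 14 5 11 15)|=|(0 9 6 8 10)(1 7 14 5 11 15)(3 13)|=30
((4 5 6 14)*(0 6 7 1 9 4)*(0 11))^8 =(14)(1 5 9 7 4)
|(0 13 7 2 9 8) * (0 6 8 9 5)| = |(0 13 7 2 5)(6 8)| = 10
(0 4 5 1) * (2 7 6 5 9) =(0 4 9 2 7 6 5 1) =[4, 0, 7, 3, 9, 1, 5, 6, 8, 2]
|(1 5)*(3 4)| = |(1 5)(3 4)| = 2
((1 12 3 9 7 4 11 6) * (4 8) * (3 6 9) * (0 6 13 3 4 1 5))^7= ((0 6 5)(1 12 13 3 4 11 9 7 8))^7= (0 6 5)(1 7 11 3 12 8 9 4 13)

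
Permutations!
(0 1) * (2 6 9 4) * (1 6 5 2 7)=[6, 0, 5, 3, 7, 2, 9, 1, 8, 4]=(0 6 9 4 7 1)(2 5)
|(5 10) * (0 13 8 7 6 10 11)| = 8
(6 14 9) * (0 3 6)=(0 3 6 14 9)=[3, 1, 2, 6, 4, 5, 14, 7, 8, 0, 10, 11, 12, 13, 9]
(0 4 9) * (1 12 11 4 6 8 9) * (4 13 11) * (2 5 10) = (0 6 8 9)(1 12 4)(2 5 10)(11 13) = [6, 12, 5, 3, 1, 10, 8, 7, 9, 0, 2, 13, 4, 11]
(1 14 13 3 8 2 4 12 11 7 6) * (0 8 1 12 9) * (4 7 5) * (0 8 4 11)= [4, 14, 7, 1, 9, 11, 12, 6, 2, 8, 10, 5, 0, 3, 13]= (0 4 9 8 2 7 6 12)(1 14 13 3)(5 11)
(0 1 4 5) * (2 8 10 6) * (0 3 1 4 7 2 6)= (0 4 5 3 1 7 2 8 10)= [4, 7, 8, 1, 5, 3, 6, 2, 10, 9, 0]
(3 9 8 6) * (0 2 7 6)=(0 2 7 6 3 9 8)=[2, 1, 7, 9, 4, 5, 3, 6, 0, 8]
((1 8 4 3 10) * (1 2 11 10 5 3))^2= (1 4 8)(2 10 11)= ((1 8 4)(2 11 10)(3 5))^2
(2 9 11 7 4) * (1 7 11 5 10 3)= (11)(1 7 4 2 9 5 10 3)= [0, 7, 9, 1, 2, 10, 6, 4, 8, 5, 3, 11]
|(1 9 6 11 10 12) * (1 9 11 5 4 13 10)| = 14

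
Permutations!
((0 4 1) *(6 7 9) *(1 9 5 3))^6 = (0 3 7 9)(1 5 6 4) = ((0 4 9 6 7 5 3 1))^6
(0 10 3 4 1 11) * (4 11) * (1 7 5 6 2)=(0 10 3 11)(1 4 7 5 6 2)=[10, 4, 1, 11, 7, 6, 2, 5, 8, 9, 3, 0]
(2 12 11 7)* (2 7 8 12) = (8 12 11) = [0, 1, 2, 3, 4, 5, 6, 7, 12, 9, 10, 8, 11]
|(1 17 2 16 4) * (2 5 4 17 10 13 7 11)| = |(1 10 13 7 11 2 16 17 5 4)| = 10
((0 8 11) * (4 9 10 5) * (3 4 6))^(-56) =((0 8 11)(3 4 9 10 5 6))^(-56) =(0 8 11)(3 5 9)(4 6 10)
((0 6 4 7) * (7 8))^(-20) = (8)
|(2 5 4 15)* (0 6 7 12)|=4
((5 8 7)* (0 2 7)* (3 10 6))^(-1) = (0 8 5 7 2)(3 6 10)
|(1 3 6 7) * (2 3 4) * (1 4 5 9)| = 15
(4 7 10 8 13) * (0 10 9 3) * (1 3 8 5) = (0 10 5 1 3)(4 7 9 8 13) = [10, 3, 2, 0, 7, 1, 6, 9, 13, 8, 5, 11, 12, 4]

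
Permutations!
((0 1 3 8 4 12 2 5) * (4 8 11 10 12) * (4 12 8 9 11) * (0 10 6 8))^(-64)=((0 1 3 4 12 2 5 10)(6 8 9 11))^(-64)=(12)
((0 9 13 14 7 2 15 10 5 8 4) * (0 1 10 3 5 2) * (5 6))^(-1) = ((0 9 13 14 7)(1 10 2 15 3 6 5 8 4))^(-1) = (0 7 14 13 9)(1 4 8 5 6 3 15 2 10)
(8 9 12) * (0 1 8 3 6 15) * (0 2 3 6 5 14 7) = [1, 8, 3, 5, 4, 14, 15, 0, 9, 12, 10, 11, 6, 13, 7, 2] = (0 1 8 9 12 6 15 2 3 5 14 7)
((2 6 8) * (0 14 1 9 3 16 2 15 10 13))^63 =(0 9 2 15)(1 16 8 13)(3 6 10 14)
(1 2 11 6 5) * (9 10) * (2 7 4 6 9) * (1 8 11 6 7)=(2 6 5 8 11 9 10)(4 7)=[0, 1, 6, 3, 7, 8, 5, 4, 11, 10, 2, 9]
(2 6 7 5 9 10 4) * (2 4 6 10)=[0, 1, 10, 3, 4, 9, 7, 5, 8, 2, 6]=(2 10 6 7 5 9)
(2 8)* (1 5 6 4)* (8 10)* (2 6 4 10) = (1 5 4)(6 10 8) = [0, 5, 2, 3, 1, 4, 10, 7, 6, 9, 8]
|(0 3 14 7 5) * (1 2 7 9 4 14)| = 6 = |(0 3 1 2 7 5)(4 14 9)|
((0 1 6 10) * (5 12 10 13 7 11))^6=((0 1 6 13 7 11 5 12 10))^6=(0 5 13)(1 12 7)(6 10 11)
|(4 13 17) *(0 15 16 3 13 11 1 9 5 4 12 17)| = 10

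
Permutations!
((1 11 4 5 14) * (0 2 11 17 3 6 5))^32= ((0 2 11 4)(1 17 3 6 5 14))^32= (1 3 5)(6 14 17)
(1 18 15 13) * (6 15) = [0, 18, 2, 3, 4, 5, 15, 7, 8, 9, 10, 11, 12, 1, 14, 13, 16, 17, 6] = (1 18 6 15 13)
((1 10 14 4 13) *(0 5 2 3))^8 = ((0 5 2 3)(1 10 14 4 13))^8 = (1 4 10 13 14)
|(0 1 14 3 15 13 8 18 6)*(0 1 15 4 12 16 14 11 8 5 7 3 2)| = 55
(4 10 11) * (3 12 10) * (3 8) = (3 12 10 11 4 8) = [0, 1, 2, 12, 8, 5, 6, 7, 3, 9, 11, 4, 10]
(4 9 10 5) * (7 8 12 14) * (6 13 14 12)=(4 9 10 5)(6 13 14 7 8)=[0, 1, 2, 3, 9, 4, 13, 8, 6, 10, 5, 11, 12, 14, 7]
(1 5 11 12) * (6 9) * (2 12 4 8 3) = (1 5 11 4 8 3 2 12)(6 9) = [0, 5, 12, 2, 8, 11, 9, 7, 3, 6, 10, 4, 1]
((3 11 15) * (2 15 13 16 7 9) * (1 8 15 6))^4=(1 11 9 8 13 2 15 16 6 3 7)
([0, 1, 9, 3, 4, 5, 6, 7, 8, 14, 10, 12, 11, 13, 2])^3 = (14)(11 12)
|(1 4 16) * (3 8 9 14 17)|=15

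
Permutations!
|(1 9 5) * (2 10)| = |(1 9 5)(2 10)| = 6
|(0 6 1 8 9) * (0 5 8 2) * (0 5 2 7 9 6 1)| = |(0 1 7 9 2 5 8 6)| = 8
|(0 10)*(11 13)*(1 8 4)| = |(0 10)(1 8 4)(11 13)| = 6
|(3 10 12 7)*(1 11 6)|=|(1 11 6)(3 10 12 7)|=12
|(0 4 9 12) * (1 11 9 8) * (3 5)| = |(0 4 8 1 11 9 12)(3 5)| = 14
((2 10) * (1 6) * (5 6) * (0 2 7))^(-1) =(0 7 10 2)(1 6 5) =((0 2 10 7)(1 5 6))^(-1)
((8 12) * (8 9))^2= (8 9 12)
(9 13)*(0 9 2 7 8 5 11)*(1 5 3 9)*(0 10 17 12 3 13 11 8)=(0 1 5 8 13 2 7)(3 9 11 10 17 12)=[1, 5, 7, 9, 4, 8, 6, 0, 13, 11, 17, 10, 3, 2, 14, 15, 16, 12]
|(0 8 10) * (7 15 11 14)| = 12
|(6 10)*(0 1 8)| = 6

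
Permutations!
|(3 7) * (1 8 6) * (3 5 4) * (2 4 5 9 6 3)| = |(1 8 3 7 9 6)(2 4)| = 6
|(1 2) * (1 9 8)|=4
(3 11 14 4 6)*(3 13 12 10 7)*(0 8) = [8, 1, 2, 11, 6, 5, 13, 3, 0, 9, 7, 14, 10, 12, 4] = (0 8)(3 11 14 4 6 13 12 10 7)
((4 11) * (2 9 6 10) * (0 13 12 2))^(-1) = (0 10 6 9 2 12 13)(4 11)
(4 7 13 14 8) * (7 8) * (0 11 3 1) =(0 11 3 1)(4 8)(7 13 14) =[11, 0, 2, 1, 8, 5, 6, 13, 4, 9, 10, 3, 12, 14, 7]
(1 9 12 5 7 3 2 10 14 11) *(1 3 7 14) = (1 9 12 5 14 11 3 2 10) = [0, 9, 10, 2, 4, 14, 6, 7, 8, 12, 1, 3, 5, 13, 11]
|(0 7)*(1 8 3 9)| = |(0 7)(1 8 3 9)| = 4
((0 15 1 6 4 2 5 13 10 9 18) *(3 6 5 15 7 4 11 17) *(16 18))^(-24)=(18)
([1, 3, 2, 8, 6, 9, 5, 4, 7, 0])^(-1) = (0 9 5 6 4 7 8 3 1)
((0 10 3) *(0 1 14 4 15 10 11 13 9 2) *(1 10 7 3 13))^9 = (0 13 7 14)(1 2 10 15)(3 4 11 9)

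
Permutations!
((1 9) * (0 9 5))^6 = ((0 9 1 5))^6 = (0 1)(5 9)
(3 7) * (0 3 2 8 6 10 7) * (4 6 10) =[3, 1, 8, 0, 6, 5, 4, 2, 10, 9, 7] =(0 3)(2 8 10 7)(4 6)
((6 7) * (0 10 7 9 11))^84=(11)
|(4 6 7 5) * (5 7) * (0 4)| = 4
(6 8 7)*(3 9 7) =[0, 1, 2, 9, 4, 5, 8, 6, 3, 7] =(3 9 7 6 8)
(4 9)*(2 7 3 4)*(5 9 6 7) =(2 5 9)(3 4 6 7) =[0, 1, 5, 4, 6, 9, 7, 3, 8, 2]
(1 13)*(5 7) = (1 13)(5 7) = [0, 13, 2, 3, 4, 7, 6, 5, 8, 9, 10, 11, 12, 1]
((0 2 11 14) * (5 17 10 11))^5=(0 11 17 2 14 10 5)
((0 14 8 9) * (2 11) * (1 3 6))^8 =(14)(1 6 3)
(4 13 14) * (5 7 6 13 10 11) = (4 10 11 5 7 6 13 14) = [0, 1, 2, 3, 10, 7, 13, 6, 8, 9, 11, 5, 12, 14, 4]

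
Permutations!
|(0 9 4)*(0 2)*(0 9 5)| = 6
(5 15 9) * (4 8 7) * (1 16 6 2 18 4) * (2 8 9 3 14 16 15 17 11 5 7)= (1 15 3 14 16 6 8 2 18 4 9 7)(5 17 11)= [0, 15, 18, 14, 9, 17, 8, 1, 2, 7, 10, 5, 12, 13, 16, 3, 6, 11, 4]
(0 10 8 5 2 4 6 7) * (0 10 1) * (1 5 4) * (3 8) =(0 5 2 1)(3 8 4 6 7 10) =[5, 0, 1, 8, 6, 2, 7, 10, 4, 9, 3]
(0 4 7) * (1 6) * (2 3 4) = (0 2 3 4 7)(1 6) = [2, 6, 3, 4, 7, 5, 1, 0]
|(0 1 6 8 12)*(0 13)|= 6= |(0 1 6 8 12 13)|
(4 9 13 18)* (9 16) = (4 16 9 13 18) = [0, 1, 2, 3, 16, 5, 6, 7, 8, 13, 10, 11, 12, 18, 14, 15, 9, 17, 4]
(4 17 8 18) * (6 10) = (4 17 8 18)(6 10) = [0, 1, 2, 3, 17, 5, 10, 7, 18, 9, 6, 11, 12, 13, 14, 15, 16, 8, 4]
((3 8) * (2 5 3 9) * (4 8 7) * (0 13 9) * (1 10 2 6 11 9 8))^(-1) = ((0 13 8)(1 10 2 5 3 7 4)(6 11 9))^(-1) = (0 8 13)(1 4 7 3 5 2 10)(6 9 11)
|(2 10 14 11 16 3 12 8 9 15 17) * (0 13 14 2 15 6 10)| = 12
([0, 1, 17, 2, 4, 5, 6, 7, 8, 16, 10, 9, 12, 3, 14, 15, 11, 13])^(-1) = (2 3 13 17)(9 11 16)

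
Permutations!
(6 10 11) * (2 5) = (2 5)(6 10 11) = [0, 1, 5, 3, 4, 2, 10, 7, 8, 9, 11, 6]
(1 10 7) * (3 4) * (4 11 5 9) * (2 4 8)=(1 10 7)(2 4 3 11 5 9 8)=[0, 10, 4, 11, 3, 9, 6, 1, 2, 8, 7, 5]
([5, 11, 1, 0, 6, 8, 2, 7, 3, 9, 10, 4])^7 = [3, 4, 11, 8, 2, 0, 1, 7, 5, 9, 10, 6]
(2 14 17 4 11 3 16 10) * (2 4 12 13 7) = [0, 1, 14, 16, 11, 5, 6, 2, 8, 9, 4, 3, 13, 7, 17, 15, 10, 12] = (2 14 17 12 13 7)(3 16 10 4 11)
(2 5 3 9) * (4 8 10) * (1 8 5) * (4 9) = (1 8 10 9 2)(3 4 5) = [0, 8, 1, 4, 5, 3, 6, 7, 10, 2, 9]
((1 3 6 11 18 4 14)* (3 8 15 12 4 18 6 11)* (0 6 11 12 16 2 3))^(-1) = ((18)(0 6)(1 8 15 16 2 3 12 4 14))^(-1) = (18)(0 6)(1 14 4 12 3 2 16 15 8)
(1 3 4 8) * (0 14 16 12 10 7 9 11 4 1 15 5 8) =(0 14 16 12 10 7 9 11 4)(1 3)(5 8 15) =[14, 3, 2, 1, 0, 8, 6, 9, 15, 11, 7, 4, 10, 13, 16, 5, 12]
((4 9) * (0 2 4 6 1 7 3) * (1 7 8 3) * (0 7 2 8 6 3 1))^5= (0 4 8 9 1 3 6 7 2)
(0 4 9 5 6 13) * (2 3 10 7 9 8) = (0 4 8 2 3 10 7 9 5 6 13) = [4, 1, 3, 10, 8, 6, 13, 9, 2, 5, 7, 11, 12, 0]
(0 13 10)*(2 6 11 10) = (0 13 2 6 11 10) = [13, 1, 6, 3, 4, 5, 11, 7, 8, 9, 0, 10, 12, 2]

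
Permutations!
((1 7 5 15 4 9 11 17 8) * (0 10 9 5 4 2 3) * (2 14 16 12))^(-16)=((0 10 9 11 17 8 1 7 4 5 15 14 16 12 2 3))^(-16)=(17)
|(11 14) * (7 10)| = 2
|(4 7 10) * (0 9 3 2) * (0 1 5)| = |(0 9 3 2 1 5)(4 7 10)| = 6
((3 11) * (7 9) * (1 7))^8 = (11)(1 9 7)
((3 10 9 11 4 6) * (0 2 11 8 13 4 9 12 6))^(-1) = (0 4 13 8 9 11 2)(3 6 12 10)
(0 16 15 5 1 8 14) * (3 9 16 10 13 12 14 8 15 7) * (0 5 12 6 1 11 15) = [10, 0, 2, 9, 4, 11, 1, 3, 8, 16, 13, 15, 14, 6, 5, 12, 7] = (0 10 13 6 1)(3 9 16 7)(5 11 15 12 14)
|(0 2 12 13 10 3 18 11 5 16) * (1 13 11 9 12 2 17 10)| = 10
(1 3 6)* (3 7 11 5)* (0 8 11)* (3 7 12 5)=(0 8 11 3 6 1 12 5 7)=[8, 12, 2, 6, 4, 7, 1, 0, 11, 9, 10, 3, 5]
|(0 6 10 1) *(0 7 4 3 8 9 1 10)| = 6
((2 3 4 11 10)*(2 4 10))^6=(2 3 10 4 11)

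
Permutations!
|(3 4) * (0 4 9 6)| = |(0 4 3 9 6)| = 5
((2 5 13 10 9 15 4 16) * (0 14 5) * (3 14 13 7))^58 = (0 10 15 16)(2 13 9 4)(3 5)(7 14)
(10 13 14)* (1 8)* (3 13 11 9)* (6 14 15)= (1 8)(3 13 15 6 14 10 11 9)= [0, 8, 2, 13, 4, 5, 14, 7, 1, 3, 11, 9, 12, 15, 10, 6]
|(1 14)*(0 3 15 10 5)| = |(0 3 15 10 5)(1 14)| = 10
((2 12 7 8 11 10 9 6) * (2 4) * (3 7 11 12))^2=((2 3 7 8 12 11 10 9 6 4))^2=(2 7 12 10 6)(3 8 11 9 4)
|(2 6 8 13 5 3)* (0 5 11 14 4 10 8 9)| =6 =|(0 5 3 2 6 9)(4 10 8 13 11 14)|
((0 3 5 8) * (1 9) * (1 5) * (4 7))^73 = (0 3 1 9 5 8)(4 7)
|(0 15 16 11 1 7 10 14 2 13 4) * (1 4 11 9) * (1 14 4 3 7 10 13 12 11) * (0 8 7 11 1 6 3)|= |(0 15 16 9 14 2 12 1 10 4 8 7 13 6 3 11)|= 16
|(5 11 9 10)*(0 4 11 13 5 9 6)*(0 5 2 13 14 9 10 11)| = 10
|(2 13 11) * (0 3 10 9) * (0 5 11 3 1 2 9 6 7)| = 24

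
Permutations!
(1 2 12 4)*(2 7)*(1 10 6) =(1 7 2 12 4 10 6) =[0, 7, 12, 3, 10, 5, 1, 2, 8, 9, 6, 11, 4]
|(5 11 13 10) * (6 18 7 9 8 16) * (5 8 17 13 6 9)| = |(5 11 6 18 7)(8 16 9 17 13 10)| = 30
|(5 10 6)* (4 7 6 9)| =6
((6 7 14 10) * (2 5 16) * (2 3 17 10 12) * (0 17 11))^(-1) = ((0 17 10 6 7 14 12 2 5 16 3 11))^(-1) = (0 11 3 16 5 2 12 14 7 6 10 17)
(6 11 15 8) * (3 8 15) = (15)(3 8 6 11) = [0, 1, 2, 8, 4, 5, 11, 7, 6, 9, 10, 3, 12, 13, 14, 15]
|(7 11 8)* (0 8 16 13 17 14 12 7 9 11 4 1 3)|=|(0 8 9 11 16 13 17 14 12 7 4 1 3)|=13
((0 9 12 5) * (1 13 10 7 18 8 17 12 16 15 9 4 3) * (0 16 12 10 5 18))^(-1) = (0 7 10 17 8 18 12 9 15 16 5 13 1 3 4)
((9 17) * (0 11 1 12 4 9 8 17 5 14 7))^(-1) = (0 7 14 5 9 4 12 1 11)(8 17)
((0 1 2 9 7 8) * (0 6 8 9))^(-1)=((0 1 2)(6 8)(7 9))^(-1)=(0 2 1)(6 8)(7 9)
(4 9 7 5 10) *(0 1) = [1, 0, 2, 3, 9, 10, 6, 5, 8, 7, 4] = (0 1)(4 9 7 5 10)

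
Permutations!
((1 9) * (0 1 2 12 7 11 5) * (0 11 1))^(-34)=(1 9 2 12 7)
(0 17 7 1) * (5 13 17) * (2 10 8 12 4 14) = (0 5 13 17 7 1)(2 10 8 12 4 14) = [5, 0, 10, 3, 14, 13, 6, 1, 12, 9, 8, 11, 4, 17, 2, 15, 16, 7]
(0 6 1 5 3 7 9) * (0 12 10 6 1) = [1, 5, 2, 7, 4, 3, 0, 9, 8, 12, 6, 11, 10] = (0 1 5 3 7 9 12 10 6)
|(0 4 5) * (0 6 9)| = 5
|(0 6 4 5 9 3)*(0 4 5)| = 6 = |(0 6 5 9 3 4)|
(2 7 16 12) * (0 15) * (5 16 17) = [15, 1, 7, 3, 4, 16, 6, 17, 8, 9, 10, 11, 2, 13, 14, 0, 12, 5] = (0 15)(2 7 17 5 16 12)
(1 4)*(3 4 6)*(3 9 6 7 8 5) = (1 7 8 5 3 4)(6 9) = [0, 7, 2, 4, 1, 3, 9, 8, 5, 6]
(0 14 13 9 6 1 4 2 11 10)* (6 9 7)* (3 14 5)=(0 5 3 14 13 7 6 1 4 2 11 10)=[5, 4, 11, 14, 2, 3, 1, 6, 8, 9, 0, 10, 12, 7, 13]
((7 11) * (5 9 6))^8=(11)(5 6 9)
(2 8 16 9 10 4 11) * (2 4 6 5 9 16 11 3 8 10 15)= (16)(2 10 6 5 9 15)(3 8 11 4)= [0, 1, 10, 8, 3, 9, 5, 7, 11, 15, 6, 4, 12, 13, 14, 2, 16]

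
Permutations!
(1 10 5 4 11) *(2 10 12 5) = (1 12 5 4 11)(2 10) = [0, 12, 10, 3, 11, 4, 6, 7, 8, 9, 2, 1, 5]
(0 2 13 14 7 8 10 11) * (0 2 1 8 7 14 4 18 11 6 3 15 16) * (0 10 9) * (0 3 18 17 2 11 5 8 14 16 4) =[1, 14, 13, 15, 17, 8, 18, 7, 9, 3, 6, 11, 12, 0, 16, 4, 10, 2, 5] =(0 1 14 16 10 6 18 5 8 9 3 15 4 17 2 13)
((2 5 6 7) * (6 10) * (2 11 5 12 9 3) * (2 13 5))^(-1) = (2 11 7 6 10 5 13 3 9 12)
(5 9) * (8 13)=[0, 1, 2, 3, 4, 9, 6, 7, 13, 5, 10, 11, 12, 8]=(5 9)(8 13)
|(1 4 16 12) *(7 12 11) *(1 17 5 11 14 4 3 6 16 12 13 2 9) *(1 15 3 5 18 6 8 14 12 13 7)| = 120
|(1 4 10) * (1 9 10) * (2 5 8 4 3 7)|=14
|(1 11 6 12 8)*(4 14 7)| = 15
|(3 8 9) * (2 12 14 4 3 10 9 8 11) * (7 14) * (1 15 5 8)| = 28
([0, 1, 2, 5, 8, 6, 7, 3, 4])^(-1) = [0, 1, 2, 7, 8, 3, 5, 6, 4]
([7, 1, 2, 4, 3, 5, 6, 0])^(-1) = (0 7)(3 4)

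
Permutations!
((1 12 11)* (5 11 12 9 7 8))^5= (12)(1 11 5 8 7 9)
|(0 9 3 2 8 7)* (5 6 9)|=8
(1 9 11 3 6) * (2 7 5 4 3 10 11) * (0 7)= [7, 9, 0, 6, 3, 4, 1, 5, 8, 2, 11, 10]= (0 7 5 4 3 6 1 9 2)(10 11)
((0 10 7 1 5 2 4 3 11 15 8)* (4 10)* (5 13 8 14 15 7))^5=(0 1 3 8 7 4 13 11)(2 5 10)(14 15)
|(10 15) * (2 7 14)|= |(2 7 14)(10 15)|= 6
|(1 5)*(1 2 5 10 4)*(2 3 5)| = |(1 10 4)(3 5)| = 6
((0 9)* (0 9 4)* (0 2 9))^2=((0 4 2 9))^2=(0 2)(4 9)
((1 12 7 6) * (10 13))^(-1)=(1 6 7 12)(10 13)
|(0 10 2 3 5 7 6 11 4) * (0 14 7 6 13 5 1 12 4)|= 13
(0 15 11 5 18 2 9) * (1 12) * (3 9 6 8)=(0 15 11 5 18 2 6 8 3 9)(1 12)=[15, 12, 6, 9, 4, 18, 8, 7, 3, 0, 10, 5, 1, 13, 14, 11, 16, 17, 2]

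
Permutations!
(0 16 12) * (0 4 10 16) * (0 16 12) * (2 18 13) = [16, 1, 18, 3, 10, 5, 6, 7, 8, 9, 12, 11, 4, 2, 14, 15, 0, 17, 13] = (0 16)(2 18 13)(4 10 12)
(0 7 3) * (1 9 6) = (0 7 3)(1 9 6) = [7, 9, 2, 0, 4, 5, 1, 3, 8, 6]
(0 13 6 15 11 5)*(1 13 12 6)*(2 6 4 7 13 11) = (0 12 4 7 13 1 11 5)(2 6 15) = [12, 11, 6, 3, 7, 0, 15, 13, 8, 9, 10, 5, 4, 1, 14, 2]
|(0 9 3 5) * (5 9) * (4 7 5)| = 4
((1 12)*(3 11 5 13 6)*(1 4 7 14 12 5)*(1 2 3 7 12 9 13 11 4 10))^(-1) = (1 10 12 4 3 2 11 5)(6 13 9 14 7)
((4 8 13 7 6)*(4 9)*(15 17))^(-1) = ((4 8 13 7 6 9)(15 17))^(-1) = (4 9 6 7 13 8)(15 17)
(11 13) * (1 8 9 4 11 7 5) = [0, 8, 2, 3, 11, 1, 6, 5, 9, 4, 10, 13, 12, 7] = (1 8 9 4 11 13 7 5)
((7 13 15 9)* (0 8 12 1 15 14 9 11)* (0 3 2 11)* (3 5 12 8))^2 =((0 3 2 11 5 12 1 15)(7 13 14 9))^2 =(0 2 5 1)(3 11 12 15)(7 14)(9 13)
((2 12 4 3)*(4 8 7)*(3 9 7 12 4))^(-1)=((2 4 9 7 3)(8 12))^(-1)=(2 3 7 9 4)(8 12)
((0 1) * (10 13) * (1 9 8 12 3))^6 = (13)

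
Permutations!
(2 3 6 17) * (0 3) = (0 3 6 17 2) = [3, 1, 0, 6, 4, 5, 17, 7, 8, 9, 10, 11, 12, 13, 14, 15, 16, 2]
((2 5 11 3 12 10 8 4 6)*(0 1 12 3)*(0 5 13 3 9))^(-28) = (0 4 9 8 3 10 13 12 2 1 6)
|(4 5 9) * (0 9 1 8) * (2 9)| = |(0 2 9 4 5 1 8)| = 7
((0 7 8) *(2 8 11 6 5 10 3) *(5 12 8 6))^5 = ((0 7 11 5 10 3 2 6 12 8))^5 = (0 3)(2 7)(5 12)(6 11)(8 10)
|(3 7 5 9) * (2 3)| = 5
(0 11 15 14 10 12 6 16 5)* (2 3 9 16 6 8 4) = (0 11 15 14 10 12 8 4 2 3 9 16 5) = [11, 1, 3, 9, 2, 0, 6, 7, 4, 16, 12, 15, 8, 13, 10, 14, 5]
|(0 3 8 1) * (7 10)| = 4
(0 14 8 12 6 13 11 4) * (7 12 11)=(0 14 8 11 4)(6 13 7 12)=[14, 1, 2, 3, 0, 5, 13, 12, 11, 9, 10, 4, 6, 7, 8]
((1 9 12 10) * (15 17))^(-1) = (1 10 12 9)(15 17)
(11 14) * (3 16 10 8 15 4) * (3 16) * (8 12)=[0, 1, 2, 3, 16, 5, 6, 7, 15, 9, 12, 14, 8, 13, 11, 4, 10]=(4 16 10 12 8 15)(11 14)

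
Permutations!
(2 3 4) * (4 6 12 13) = (2 3 6 12 13 4) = [0, 1, 3, 6, 2, 5, 12, 7, 8, 9, 10, 11, 13, 4]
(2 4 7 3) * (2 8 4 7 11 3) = (2 7)(3 8 4 11) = [0, 1, 7, 8, 11, 5, 6, 2, 4, 9, 10, 3]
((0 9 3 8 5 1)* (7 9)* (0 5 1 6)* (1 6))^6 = (9)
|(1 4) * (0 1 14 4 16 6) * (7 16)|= 10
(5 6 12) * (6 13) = (5 13 6 12) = [0, 1, 2, 3, 4, 13, 12, 7, 8, 9, 10, 11, 5, 6]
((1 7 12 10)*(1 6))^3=((1 7 12 10 6))^3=(1 10 7 6 12)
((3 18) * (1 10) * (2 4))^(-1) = (1 10)(2 4)(3 18)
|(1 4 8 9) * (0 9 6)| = |(0 9 1 4 8 6)| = 6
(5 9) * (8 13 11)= (5 9)(8 13 11)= [0, 1, 2, 3, 4, 9, 6, 7, 13, 5, 10, 8, 12, 11]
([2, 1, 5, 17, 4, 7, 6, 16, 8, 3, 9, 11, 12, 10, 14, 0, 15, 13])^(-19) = [15, 1, 0, 17, 4, 2, 6, 5, 8, 3, 9, 11, 12, 10, 14, 16, 7, 13]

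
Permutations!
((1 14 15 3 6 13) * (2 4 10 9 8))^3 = (1 3)(2 9 4 8 10)(6 14)(13 15)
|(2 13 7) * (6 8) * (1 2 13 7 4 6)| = |(1 2 7 13 4 6 8)| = 7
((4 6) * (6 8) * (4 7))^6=((4 8 6 7))^6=(4 6)(7 8)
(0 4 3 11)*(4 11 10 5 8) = [11, 1, 2, 10, 3, 8, 6, 7, 4, 9, 5, 0] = (0 11)(3 10 5 8 4)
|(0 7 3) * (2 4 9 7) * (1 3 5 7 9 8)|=|(9)(0 2 4 8 1 3)(5 7)|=6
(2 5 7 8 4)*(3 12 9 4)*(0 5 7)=(0 5)(2 7 8 3 12 9 4)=[5, 1, 7, 12, 2, 0, 6, 8, 3, 4, 10, 11, 9]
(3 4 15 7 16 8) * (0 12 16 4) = (0 12 16 8 3)(4 15 7) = [12, 1, 2, 0, 15, 5, 6, 4, 3, 9, 10, 11, 16, 13, 14, 7, 8]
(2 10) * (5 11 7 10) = (2 5 11 7 10) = [0, 1, 5, 3, 4, 11, 6, 10, 8, 9, 2, 7]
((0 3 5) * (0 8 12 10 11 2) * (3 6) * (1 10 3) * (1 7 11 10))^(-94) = (0 6 7 11 2)(3 8)(5 12)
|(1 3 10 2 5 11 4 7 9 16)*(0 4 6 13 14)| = |(0 4 7 9 16 1 3 10 2 5 11 6 13 14)| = 14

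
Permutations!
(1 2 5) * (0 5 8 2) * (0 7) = (0 5 1 7)(2 8) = [5, 7, 8, 3, 4, 1, 6, 0, 2]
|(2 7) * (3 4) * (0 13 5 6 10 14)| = 6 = |(0 13 5 6 10 14)(2 7)(3 4)|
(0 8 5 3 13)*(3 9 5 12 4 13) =(0 8 12 4 13)(5 9) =[8, 1, 2, 3, 13, 9, 6, 7, 12, 5, 10, 11, 4, 0]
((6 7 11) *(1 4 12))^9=((1 4 12)(6 7 11))^9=(12)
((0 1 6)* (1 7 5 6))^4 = (7)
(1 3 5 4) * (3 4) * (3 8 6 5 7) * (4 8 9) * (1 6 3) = [0, 8, 2, 7, 6, 9, 5, 1, 3, 4] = (1 8 3 7)(4 6 5 9)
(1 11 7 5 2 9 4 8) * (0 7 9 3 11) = [7, 0, 3, 11, 8, 2, 6, 5, 1, 4, 10, 9] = (0 7 5 2 3 11 9 4 8 1)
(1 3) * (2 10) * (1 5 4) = (1 3 5 4)(2 10) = [0, 3, 10, 5, 1, 4, 6, 7, 8, 9, 2]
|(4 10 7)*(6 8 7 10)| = 4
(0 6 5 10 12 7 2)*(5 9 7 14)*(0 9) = (0 6)(2 9 7)(5 10 12 14) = [6, 1, 9, 3, 4, 10, 0, 2, 8, 7, 12, 11, 14, 13, 5]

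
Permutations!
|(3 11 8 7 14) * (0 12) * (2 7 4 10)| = |(0 12)(2 7 14 3 11 8 4 10)| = 8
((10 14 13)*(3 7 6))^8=(3 6 7)(10 13 14)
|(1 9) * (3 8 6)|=|(1 9)(3 8 6)|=6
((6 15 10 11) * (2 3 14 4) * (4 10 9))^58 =((2 3 14 10 11 6 15 9 4))^58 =(2 11 4 10 9 14 15 3 6)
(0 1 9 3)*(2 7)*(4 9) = [1, 4, 7, 0, 9, 5, 6, 2, 8, 3] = (0 1 4 9 3)(2 7)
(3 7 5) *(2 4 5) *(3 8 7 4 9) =(2 9 3 4 5 8 7) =[0, 1, 9, 4, 5, 8, 6, 2, 7, 3]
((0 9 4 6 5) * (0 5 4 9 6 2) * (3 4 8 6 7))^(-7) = (9)(0 4 7 2 3)(6 8)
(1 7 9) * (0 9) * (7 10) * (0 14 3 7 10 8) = (0 9 1 8)(3 7 14) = [9, 8, 2, 7, 4, 5, 6, 14, 0, 1, 10, 11, 12, 13, 3]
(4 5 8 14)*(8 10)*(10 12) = (4 5 12 10 8 14) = [0, 1, 2, 3, 5, 12, 6, 7, 14, 9, 8, 11, 10, 13, 4]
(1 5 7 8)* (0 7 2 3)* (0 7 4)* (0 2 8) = [4, 5, 3, 7, 2, 8, 6, 0, 1] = (0 4 2 3 7)(1 5 8)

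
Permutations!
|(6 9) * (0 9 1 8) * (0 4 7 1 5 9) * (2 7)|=15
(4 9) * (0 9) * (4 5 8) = [9, 1, 2, 3, 0, 8, 6, 7, 4, 5] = (0 9 5 8 4)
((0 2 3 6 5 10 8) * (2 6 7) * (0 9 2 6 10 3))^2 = (0 8 2 10 9)(3 6)(5 7)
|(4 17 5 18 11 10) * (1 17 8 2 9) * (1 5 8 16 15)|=|(1 17 8 2 9 5 18 11 10 4 16 15)|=12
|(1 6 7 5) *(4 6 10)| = 6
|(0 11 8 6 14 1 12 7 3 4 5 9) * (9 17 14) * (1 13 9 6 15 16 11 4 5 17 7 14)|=|(0 4 17 1 12 14 13 9)(3 5 7)(8 15 16 11)|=24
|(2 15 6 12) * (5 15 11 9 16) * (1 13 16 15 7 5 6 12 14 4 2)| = |(1 13 16 6 14 4 2 11 9 15 12)(5 7)| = 22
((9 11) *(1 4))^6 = ((1 4)(9 11))^6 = (11)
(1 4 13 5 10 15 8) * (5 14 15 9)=(1 4 13 14 15 8)(5 10 9)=[0, 4, 2, 3, 13, 10, 6, 7, 1, 5, 9, 11, 12, 14, 15, 8]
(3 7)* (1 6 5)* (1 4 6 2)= (1 2)(3 7)(4 6 5)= [0, 2, 1, 7, 6, 4, 5, 3]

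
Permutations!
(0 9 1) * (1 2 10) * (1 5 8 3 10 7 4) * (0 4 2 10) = (0 9 10 5 8 3)(1 4)(2 7) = [9, 4, 7, 0, 1, 8, 6, 2, 3, 10, 5]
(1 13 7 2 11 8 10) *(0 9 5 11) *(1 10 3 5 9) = (0 1 13 7 2)(3 5 11 8) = [1, 13, 0, 5, 4, 11, 6, 2, 3, 9, 10, 8, 12, 7]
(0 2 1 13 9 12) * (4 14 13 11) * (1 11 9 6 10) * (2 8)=(0 8 2 11 4 14 13 6 10 1 9 12)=[8, 9, 11, 3, 14, 5, 10, 7, 2, 12, 1, 4, 0, 6, 13]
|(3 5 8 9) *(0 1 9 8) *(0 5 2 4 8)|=7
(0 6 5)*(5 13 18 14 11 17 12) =(0 6 13 18 14 11 17 12 5) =[6, 1, 2, 3, 4, 0, 13, 7, 8, 9, 10, 17, 5, 18, 11, 15, 16, 12, 14]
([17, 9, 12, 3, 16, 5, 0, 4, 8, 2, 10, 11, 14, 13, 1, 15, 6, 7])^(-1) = (0 6 16 4 7 17)(1 14 12 2 9)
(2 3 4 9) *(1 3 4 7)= (1 3 7)(2 4 9)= [0, 3, 4, 7, 9, 5, 6, 1, 8, 2]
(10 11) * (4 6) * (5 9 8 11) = (4 6)(5 9 8 11 10) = [0, 1, 2, 3, 6, 9, 4, 7, 11, 8, 5, 10]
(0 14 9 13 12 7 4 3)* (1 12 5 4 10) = [14, 12, 2, 0, 3, 4, 6, 10, 8, 13, 1, 11, 7, 5, 9] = (0 14 9 13 5 4 3)(1 12 7 10)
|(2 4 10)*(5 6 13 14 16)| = |(2 4 10)(5 6 13 14 16)| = 15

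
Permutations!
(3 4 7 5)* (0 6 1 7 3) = (0 6 1 7 5)(3 4) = [6, 7, 2, 4, 3, 0, 1, 5]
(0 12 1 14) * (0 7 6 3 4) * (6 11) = (0 12 1 14 7 11 6 3 4) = [12, 14, 2, 4, 0, 5, 3, 11, 8, 9, 10, 6, 1, 13, 7]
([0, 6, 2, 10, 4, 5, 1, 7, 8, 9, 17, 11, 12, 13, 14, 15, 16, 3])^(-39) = [0, 6, 2, 3, 4, 5, 1, 7, 8, 9, 10, 11, 12, 13, 14, 15, 16, 17]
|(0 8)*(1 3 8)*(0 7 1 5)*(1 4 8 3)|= 6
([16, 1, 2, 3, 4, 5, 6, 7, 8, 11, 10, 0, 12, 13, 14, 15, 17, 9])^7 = (0 17 11 16 9)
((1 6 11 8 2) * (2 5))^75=((1 6 11 8 5 2))^75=(1 8)(2 11)(5 6)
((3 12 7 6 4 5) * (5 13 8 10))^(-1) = (3 5 10 8 13 4 6 7 12)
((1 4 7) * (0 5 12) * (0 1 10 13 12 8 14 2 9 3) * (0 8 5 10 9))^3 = (0 12 7 8)(1 9 14 10)(2 13 4 3)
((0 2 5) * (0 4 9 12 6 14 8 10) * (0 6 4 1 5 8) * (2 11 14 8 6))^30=((0 11 14)(1 5)(2 6 8 10)(4 9 12))^30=(14)(2 8)(6 10)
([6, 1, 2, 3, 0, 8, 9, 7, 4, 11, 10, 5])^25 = [5, 1, 2, 3, 11, 6, 8, 7, 9, 4, 10, 0]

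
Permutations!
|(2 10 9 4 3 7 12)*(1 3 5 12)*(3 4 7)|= |(1 4 5 12 2 10 9 7)|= 8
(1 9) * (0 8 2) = [8, 9, 0, 3, 4, 5, 6, 7, 2, 1] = (0 8 2)(1 9)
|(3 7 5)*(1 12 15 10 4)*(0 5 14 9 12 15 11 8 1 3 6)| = 33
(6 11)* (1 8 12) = [0, 8, 2, 3, 4, 5, 11, 7, 12, 9, 10, 6, 1] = (1 8 12)(6 11)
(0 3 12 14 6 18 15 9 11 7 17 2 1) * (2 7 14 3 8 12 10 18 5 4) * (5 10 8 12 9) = (0 12 3 8 9 11 14 6 10 18 15 5 4 2 1)(7 17) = [12, 0, 1, 8, 2, 4, 10, 17, 9, 11, 18, 14, 3, 13, 6, 5, 16, 7, 15]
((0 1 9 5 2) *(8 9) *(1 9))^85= ((0 9 5 2)(1 8))^85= (0 9 5 2)(1 8)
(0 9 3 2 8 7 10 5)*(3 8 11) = (0 9 8 7 10 5)(2 11 3) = [9, 1, 11, 2, 4, 0, 6, 10, 7, 8, 5, 3]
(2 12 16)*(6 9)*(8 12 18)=[0, 1, 18, 3, 4, 5, 9, 7, 12, 6, 10, 11, 16, 13, 14, 15, 2, 17, 8]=(2 18 8 12 16)(6 9)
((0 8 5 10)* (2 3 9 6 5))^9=((0 8 2 3 9 6 5 10))^9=(0 8 2 3 9 6 5 10)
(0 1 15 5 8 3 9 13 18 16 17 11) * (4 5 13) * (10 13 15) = (0 1 10 13 18 16 17 11)(3 9 4 5 8) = [1, 10, 2, 9, 5, 8, 6, 7, 3, 4, 13, 0, 12, 18, 14, 15, 17, 11, 16]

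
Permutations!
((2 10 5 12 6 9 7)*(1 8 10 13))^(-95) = ((1 8 10 5 12 6 9 7 2 13))^(-95) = (1 6)(2 5)(7 10)(8 9)(12 13)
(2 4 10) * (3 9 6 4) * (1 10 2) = (1 10)(2 3 9 6 4) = [0, 10, 3, 9, 2, 5, 4, 7, 8, 6, 1]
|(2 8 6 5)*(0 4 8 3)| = 7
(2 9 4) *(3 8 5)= (2 9 4)(3 8 5)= [0, 1, 9, 8, 2, 3, 6, 7, 5, 4]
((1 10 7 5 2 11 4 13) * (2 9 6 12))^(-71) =((1 10 7 5 9 6 12 2 11 4 13))^(-71) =(1 12 10 2 7 11 5 4 9 13 6)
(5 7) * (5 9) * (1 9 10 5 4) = (1 9 4)(5 7 10) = [0, 9, 2, 3, 1, 7, 6, 10, 8, 4, 5]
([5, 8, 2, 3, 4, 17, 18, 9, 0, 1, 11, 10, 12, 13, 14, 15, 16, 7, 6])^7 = (6 18)(10 11)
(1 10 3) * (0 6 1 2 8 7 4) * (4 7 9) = [6, 10, 8, 2, 0, 5, 1, 7, 9, 4, 3] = (0 6 1 10 3 2 8 9 4)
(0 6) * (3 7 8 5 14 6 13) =(0 13 3 7 8 5 14 6) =[13, 1, 2, 7, 4, 14, 0, 8, 5, 9, 10, 11, 12, 3, 6]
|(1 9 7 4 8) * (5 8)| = |(1 9 7 4 5 8)| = 6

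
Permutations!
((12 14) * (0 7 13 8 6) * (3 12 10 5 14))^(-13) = (0 13 6 7 8)(3 12)(5 10 14)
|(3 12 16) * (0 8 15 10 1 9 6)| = |(0 8 15 10 1 9 6)(3 12 16)| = 21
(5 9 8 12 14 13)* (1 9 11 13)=(1 9 8 12 14)(5 11 13)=[0, 9, 2, 3, 4, 11, 6, 7, 12, 8, 10, 13, 14, 5, 1]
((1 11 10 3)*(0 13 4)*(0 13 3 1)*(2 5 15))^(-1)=(0 3)(1 10 11)(2 15 5)(4 13)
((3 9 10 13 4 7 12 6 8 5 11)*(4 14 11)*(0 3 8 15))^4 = ((0 3 9 10 13 14 11 8 5 4 7 12 6 15))^4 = (0 13 5 6 9 11 7)(3 14 4 15 10 8 12)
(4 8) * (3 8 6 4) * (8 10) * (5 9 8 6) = (3 10 6 4 5 9 8) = [0, 1, 2, 10, 5, 9, 4, 7, 3, 8, 6]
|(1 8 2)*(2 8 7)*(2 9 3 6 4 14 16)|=9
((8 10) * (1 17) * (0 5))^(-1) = ((0 5)(1 17)(8 10))^(-1) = (0 5)(1 17)(8 10)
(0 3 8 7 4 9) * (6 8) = (0 3 6 8 7 4 9) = [3, 1, 2, 6, 9, 5, 8, 4, 7, 0]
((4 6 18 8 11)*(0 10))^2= ((0 10)(4 6 18 8 11))^2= (4 18 11 6 8)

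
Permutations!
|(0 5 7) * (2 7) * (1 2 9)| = 6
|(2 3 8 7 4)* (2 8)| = 6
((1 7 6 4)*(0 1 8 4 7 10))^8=((0 1 10)(4 8)(6 7))^8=(0 10 1)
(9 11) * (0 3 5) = [3, 1, 2, 5, 4, 0, 6, 7, 8, 11, 10, 9] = (0 3 5)(9 11)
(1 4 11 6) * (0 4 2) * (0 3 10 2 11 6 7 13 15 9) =(0 4 6 1 11 7 13 15 9)(2 3 10) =[4, 11, 3, 10, 6, 5, 1, 13, 8, 0, 2, 7, 12, 15, 14, 9]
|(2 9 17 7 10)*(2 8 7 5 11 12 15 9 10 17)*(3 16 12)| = 12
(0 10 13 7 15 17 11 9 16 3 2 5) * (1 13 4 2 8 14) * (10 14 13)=(0 14 1 10 4 2 5)(3 8 13 7 15 17 11 9 16)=[14, 10, 5, 8, 2, 0, 6, 15, 13, 16, 4, 9, 12, 7, 1, 17, 3, 11]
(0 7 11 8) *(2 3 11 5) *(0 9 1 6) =(0 7 5 2 3 11 8 9 1 6) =[7, 6, 3, 11, 4, 2, 0, 5, 9, 1, 10, 8]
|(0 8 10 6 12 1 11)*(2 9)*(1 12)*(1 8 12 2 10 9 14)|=12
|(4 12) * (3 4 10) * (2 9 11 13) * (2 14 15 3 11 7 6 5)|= 40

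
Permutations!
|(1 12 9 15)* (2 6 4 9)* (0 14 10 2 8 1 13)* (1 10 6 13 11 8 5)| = 33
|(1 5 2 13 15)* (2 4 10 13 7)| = 6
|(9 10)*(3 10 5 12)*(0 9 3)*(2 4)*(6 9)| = |(0 6 9 5 12)(2 4)(3 10)| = 10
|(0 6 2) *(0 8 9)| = 5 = |(0 6 2 8 9)|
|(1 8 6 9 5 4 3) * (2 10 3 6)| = 20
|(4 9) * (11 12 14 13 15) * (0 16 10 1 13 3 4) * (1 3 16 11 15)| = |(0 11 12 14 16 10 3 4 9)(1 13)| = 18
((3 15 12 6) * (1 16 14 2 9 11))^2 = (1 14 9)(2 11 16)(3 12)(6 15)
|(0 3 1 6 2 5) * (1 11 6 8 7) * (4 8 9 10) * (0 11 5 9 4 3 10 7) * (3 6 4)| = 12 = |(0 10 6 2 9 7 1 3 5 11 4 8)|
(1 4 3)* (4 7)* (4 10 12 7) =(1 4 3)(7 10 12) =[0, 4, 2, 1, 3, 5, 6, 10, 8, 9, 12, 11, 7]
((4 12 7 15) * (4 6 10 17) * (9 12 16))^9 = (17)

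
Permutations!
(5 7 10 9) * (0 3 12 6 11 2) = (0 3 12 6 11 2)(5 7 10 9) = [3, 1, 0, 12, 4, 7, 11, 10, 8, 5, 9, 2, 6]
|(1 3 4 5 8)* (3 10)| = 6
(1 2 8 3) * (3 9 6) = (1 2 8 9 6 3) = [0, 2, 8, 1, 4, 5, 3, 7, 9, 6]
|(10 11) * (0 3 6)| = |(0 3 6)(10 11)| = 6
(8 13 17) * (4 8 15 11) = (4 8 13 17 15 11) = [0, 1, 2, 3, 8, 5, 6, 7, 13, 9, 10, 4, 12, 17, 14, 11, 16, 15]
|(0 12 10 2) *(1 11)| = 4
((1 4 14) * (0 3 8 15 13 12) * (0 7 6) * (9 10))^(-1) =(0 6 7 12 13 15 8 3)(1 14 4)(9 10) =((0 3 8 15 13 12 7 6)(1 4 14)(9 10))^(-1)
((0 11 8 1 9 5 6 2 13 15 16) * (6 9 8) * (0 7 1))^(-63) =(0 7 13 11 1 15 6 8 16 2)(5 9)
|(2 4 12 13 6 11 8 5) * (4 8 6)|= 6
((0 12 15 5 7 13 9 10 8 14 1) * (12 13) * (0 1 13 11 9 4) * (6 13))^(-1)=((0 11 9 10 8 14 6 13 4)(5 7 12 15))^(-1)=(0 4 13 6 14 8 10 9 11)(5 15 12 7)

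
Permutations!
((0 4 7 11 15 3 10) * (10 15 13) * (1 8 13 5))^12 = ((0 4 7 11 5 1 8 13 10)(3 15))^12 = (15)(0 11 8)(1 10 7)(4 5 13)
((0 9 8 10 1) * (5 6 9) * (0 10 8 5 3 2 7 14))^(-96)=(0 14 7 2 3)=((0 3 2 7 14)(1 10)(5 6 9))^(-96)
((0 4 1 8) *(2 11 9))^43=((0 4 1 8)(2 11 9))^43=(0 8 1 4)(2 11 9)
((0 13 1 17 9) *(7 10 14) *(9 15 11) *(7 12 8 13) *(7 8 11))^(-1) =(0 9 11 12 14 10 7 15 17 1 13 8)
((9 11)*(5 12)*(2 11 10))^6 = (12)(2 9)(10 11)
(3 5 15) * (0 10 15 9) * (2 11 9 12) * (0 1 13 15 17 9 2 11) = (0 10 17 9 1 13 15 3 5 12 11 2) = [10, 13, 0, 5, 4, 12, 6, 7, 8, 1, 17, 2, 11, 15, 14, 3, 16, 9]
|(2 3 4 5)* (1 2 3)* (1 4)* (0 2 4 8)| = 12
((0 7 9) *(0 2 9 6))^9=((0 7 6)(2 9))^9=(2 9)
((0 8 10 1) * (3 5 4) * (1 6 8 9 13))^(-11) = (0 9 13 1)(3 5 4)(6 8 10)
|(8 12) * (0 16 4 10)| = 4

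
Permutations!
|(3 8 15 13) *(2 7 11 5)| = |(2 7 11 5)(3 8 15 13)| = 4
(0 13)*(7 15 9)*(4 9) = [13, 1, 2, 3, 9, 5, 6, 15, 8, 7, 10, 11, 12, 0, 14, 4] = (0 13)(4 9 7 15)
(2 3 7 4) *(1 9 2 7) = (1 9 2 3)(4 7) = [0, 9, 3, 1, 7, 5, 6, 4, 8, 2]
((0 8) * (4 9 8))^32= (9)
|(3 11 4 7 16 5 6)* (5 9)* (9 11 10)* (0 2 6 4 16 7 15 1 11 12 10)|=36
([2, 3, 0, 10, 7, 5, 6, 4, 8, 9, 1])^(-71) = [2, 3, 0, 10, 7, 5, 6, 4, 8, 9, 1]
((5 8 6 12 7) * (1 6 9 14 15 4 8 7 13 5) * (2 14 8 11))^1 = ((1 6 12 13 5 7)(2 14 15 4 11)(8 9))^1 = (1 6 12 13 5 7)(2 14 15 4 11)(8 9)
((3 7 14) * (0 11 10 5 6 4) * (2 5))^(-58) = (0 6 2 11 4 5 10)(3 14 7)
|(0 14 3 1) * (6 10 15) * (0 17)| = 15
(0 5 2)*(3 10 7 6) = (0 5 2)(3 10 7 6) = [5, 1, 0, 10, 4, 2, 3, 6, 8, 9, 7]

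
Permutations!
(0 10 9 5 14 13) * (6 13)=(0 10 9 5 14 6 13)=[10, 1, 2, 3, 4, 14, 13, 7, 8, 5, 9, 11, 12, 0, 6]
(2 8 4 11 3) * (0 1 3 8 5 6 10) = [1, 3, 5, 2, 11, 6, 10, 7, 4, 9, 0, 8] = (0 1 3 2 5 6 10)(4 11 8)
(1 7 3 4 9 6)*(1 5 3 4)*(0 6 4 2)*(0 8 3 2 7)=(0 6 5 2 8 3 1)(4 9)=[6, 0, 8, 1, 9, 2, 5, 7, 3, 4]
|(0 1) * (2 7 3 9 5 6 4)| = 14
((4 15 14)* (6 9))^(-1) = ((4 15 14)(6 9))^(-1) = (4 14 15)(6 9)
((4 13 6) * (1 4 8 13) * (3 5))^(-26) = (6 8 13)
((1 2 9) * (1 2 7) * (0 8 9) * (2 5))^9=((0 8 9 5 2)(1 7))^9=(0 2 5 9 8)(1 7)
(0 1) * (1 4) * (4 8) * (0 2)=[8, 2, 0, 3, 1, 5, 6, 7, 4]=(0 8 4 1 2)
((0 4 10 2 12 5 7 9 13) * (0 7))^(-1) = (0 5 12 2 10 4)(7 13 9)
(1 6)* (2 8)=(1 6)(2 8)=[0, 6, 8, 3, 4, 5, 1, 7, 2]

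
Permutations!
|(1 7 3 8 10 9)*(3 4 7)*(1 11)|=|(1 3 8 10 9 11)(4 7)|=6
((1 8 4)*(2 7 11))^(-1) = (1 4 8)(2 11 7)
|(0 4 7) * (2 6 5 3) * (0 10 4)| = 12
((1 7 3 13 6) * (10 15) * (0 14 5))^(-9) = (1 7 3 13 6)(10 15)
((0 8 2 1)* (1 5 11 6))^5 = ((0 8 2 5 11 6 1))^5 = (0 6 5 8 1 11 2)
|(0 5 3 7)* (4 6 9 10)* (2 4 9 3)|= |(0 5 2 4 6 3 7)(9 10)|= 14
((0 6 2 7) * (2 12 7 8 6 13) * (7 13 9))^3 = (2 12 8 13 6)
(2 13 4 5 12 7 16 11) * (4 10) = (2 13 10 4 5 12 7 16 11) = [0, 1, 13, 3, 5, 12, 6, 16, 8, 9, 4, 2, 7, 10, 14, 15, 11]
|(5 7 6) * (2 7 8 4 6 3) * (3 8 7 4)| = 7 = |(2 4 6 5 7 8 3)|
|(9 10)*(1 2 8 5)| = |(1 2 8 5)(9 10)| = 4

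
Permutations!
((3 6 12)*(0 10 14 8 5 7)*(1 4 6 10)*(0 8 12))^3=(0 6 4 1)(3 12 14 10)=((0 1 4 6)(3 10 14 12)(5 7 8))^3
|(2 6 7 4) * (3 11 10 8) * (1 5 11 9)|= 28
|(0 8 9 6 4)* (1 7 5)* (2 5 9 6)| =|(0 8 6 4)(1 7 9 2 5)| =20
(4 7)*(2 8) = (2 8)(4 7) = [0, 1, 8, 3, 7, 5, 6, 4, 2]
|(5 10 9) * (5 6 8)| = |(5 10 9 6 8)| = 5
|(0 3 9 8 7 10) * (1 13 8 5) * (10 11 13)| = |(0 3 9 5 1 10)(7 11 13 8)| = 12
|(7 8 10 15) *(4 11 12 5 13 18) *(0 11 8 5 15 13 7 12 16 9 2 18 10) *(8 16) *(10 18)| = |(0 11 8)(2 10 13 18 4 16 9)(5 7)(12 15)| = 42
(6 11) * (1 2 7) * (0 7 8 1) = (0 7)(1 2 8)(6 11) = [7, 2, 8, 3, 4, 5, 11, 0, 1, 9, 10, 6]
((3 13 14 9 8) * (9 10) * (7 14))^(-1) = (3 8 9 10 14 7 13)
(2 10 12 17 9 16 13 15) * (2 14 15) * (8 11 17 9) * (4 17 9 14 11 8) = (2 10 12 14 15 11 9 16 13)(4 17) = [0, 1, 10, 3, 17, 5, 6, 7, 8, 16, 12, 9, 14, 2, 15, 11, 13, 4]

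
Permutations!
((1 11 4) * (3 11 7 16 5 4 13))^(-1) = ((1 7 16 5 4)(3 11 13))^(-1) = (1 4 5 16 7)(3 13 11)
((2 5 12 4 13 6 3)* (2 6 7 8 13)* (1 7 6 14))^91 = ((1 7 8 13 6 3 14)(2 5 12 4))^91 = (14)(2 4 12 5)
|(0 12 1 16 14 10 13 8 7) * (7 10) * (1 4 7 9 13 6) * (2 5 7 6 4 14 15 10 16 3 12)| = 12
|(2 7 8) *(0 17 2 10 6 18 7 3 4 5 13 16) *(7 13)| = |(0 17 2 3 4 5 7 8 10 6 18 13 16)| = 13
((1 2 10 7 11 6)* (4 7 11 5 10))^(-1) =(1 6 11 10 5 7 4 2)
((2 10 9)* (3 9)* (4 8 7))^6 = ((2 10 3 9)(4 8 7))^6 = (2 3)(9 10)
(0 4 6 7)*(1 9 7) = (0 4 6 1 9 7) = [4, 9, 2, 3, 6, 5, 1, 0, 8, 7]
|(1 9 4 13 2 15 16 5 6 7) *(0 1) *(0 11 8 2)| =40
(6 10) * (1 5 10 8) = (1 5 10 6 8) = [0, 5, 2, 3, 4, 10, 8, 7, 1, 9, 6]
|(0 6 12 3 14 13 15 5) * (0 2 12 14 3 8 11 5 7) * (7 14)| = 15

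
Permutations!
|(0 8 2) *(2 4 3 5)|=6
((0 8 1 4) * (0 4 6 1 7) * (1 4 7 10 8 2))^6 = (10)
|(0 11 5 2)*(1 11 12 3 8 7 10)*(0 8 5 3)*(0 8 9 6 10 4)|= |(0 12 8 7 4)(1 11 3 5 2 9 6 10)|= 40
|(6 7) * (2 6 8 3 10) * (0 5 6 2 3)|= 10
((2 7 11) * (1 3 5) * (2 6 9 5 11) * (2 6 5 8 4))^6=(1 11)(3 5)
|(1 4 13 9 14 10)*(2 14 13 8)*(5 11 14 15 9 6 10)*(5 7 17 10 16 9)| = |(1 4 8 2 15 5 11 14 7 17 10)(6 16 9 13)| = 44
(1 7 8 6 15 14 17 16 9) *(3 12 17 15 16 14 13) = (1 7 8 6 16 9)(3 12 17 14 15 13) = [0, 7, 2, 12, 4, 5, 16, 8, 6, 1, 10, 11, 17, 3, 15, 13, 9, 14]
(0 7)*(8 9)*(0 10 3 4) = (0 7 10 3 4)(8 9) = [7, 1, 2, 4, 0, 5, 6, 10, 9, 8, 3]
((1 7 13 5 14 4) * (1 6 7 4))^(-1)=(1 14 5 13 7 6 4)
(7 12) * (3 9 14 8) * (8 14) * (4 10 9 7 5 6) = (14)(3 7 12 5 6 4 10 9 8) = [0, 1, 2, 7, 10, 6, 4, 12, 3, 8, 9, 11, 5, 13, 14]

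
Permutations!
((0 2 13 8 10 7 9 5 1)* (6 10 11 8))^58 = ((0 2 13 6 10 7 9 5 1)(8 11))^58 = (0 10 1 6 5 13 9 2 7)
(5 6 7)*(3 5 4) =(3 5 6 7 4) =[0, 1, 2, 5, 3, 6, 7, 4]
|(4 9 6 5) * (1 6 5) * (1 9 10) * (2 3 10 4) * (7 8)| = 14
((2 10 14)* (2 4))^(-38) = ((2 10 14 4))^(-38) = (2 14)(4 10)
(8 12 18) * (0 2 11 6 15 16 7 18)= (0 2 11 6 15 16 7 18 8 12)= [2, 1, 11, 3, 4, 5, 15, 18, 12, 9, 10, 6, 0, 13, 14, 16, 7, 17, 8]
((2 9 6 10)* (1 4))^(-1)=((1 4)(2 9 6 10))^(-1)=(1 4)(2 10 6 9)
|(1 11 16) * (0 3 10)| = |(0 3 10)(1 11 16)| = 3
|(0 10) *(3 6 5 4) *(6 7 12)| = 6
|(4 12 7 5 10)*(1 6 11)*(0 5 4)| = 3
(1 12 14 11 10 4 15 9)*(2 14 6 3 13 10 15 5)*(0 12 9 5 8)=(0 12 6 3 13 10 4 8)(1 9)(2 14 11 15 5)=[12, 9, 14, 13, 8, 2, 3, 7, 0, 1, 4, 15, 6, 10, 11, 5]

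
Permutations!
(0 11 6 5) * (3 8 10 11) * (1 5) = (0 3 8 10 11 6 1 5) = [3, 5, 2, 8, 4, 0, 1, 7, 10, 9, 11, 6]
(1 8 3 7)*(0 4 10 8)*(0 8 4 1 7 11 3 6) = (0 1 8 6)(3 11)(4 10) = [1, 8, 2, 11, 10, 5, 0, 7, 6, 9, 4, 3]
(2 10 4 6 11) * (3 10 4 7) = (2 4 6 11)(3 10 7) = [0, 1, 4, 10, 6, 5, 11, 3, 8, 9, 7, 2]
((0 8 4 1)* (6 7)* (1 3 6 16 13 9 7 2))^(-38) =((0 8 4 3 6 2 1)(7 16 13 9))^(-38) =(0 6 8 2 4 1 3)(7 13)(9 16)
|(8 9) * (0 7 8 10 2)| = |(0 7 8 9 10 2)| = 6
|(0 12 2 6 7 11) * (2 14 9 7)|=6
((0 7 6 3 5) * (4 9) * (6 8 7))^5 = ((0 6 3 5)(4 9)(7 8))^5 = (0 6 3 5)(4 9)(7 8)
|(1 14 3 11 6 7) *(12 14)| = |(1 12 14 3 11 6 7)| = 7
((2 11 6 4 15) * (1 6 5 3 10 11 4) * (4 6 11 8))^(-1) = (1 6 2 15 4 8 10 3 5 11)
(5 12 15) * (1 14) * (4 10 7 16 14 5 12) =(1 5 4 10 7 16 14)(12 15) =[0, 5, 2, 3, 10, 4, 6, 16, 8, 9, 7, 11, 15, 13, 1, 12, 14]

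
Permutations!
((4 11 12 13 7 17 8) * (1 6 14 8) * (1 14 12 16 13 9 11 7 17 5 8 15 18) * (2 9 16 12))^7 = ((1 6 2 9 11 12 16 13 17 14 15 18)(4 7 5 8))^7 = (1 13 2 14 11 18 16 6 17 9 15 12)(4 8 5 7)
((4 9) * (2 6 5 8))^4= (9)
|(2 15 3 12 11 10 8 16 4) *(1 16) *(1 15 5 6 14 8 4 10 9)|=|(1 16 10 4 2 5 6 14 8 15 3 12 11 9)|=14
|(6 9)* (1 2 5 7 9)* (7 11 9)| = |(1 2 5 11 9 6)| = 6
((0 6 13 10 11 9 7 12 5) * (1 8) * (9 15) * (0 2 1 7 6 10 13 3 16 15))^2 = (0 11 10)(1 7 5)(2 8 12)(3 15 6 16 9)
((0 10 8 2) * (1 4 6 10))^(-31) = ((0 1 4 6 10 8 2))^(-31) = (0 10 1 8 4 2 6)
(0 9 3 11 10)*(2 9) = (0 2 9 3 11 10) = [2, 1, 9, 11, 4, 5, 6, 7, 8, 3, 0, 10]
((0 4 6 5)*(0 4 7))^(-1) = (0 7)(4 5 6)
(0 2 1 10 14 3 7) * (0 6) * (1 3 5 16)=[2, 10, 3, 7, 4, 16, 0, 6, 8, 9, 14, 11, 12, 13, 5, 15, 1]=(0 2 3 7 6)(1 10 14 5 16)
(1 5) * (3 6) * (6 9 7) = [0, 5, 2, 9, 4, 1, 3, 6, 8, 7] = (1 5)(3 9 7 6)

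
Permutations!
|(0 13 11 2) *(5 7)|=|(0 13 11 2)(5 7)|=4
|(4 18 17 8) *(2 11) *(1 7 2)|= 4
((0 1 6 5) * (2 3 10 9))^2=(0 6)(1 5)(2 10)(3 9)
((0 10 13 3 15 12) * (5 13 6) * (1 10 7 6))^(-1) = ((0 7 6 5 13 3 15 12)(1 10))^(-1) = (0 12 15 3 13 5 6 7)(1 10)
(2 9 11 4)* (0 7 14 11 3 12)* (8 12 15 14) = (0 7 8 12)(2 9 3 15 14 11 4) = [7, 1, 9, 15, 2, 5, 6, 8, 12, 3, 10, 4, 0, 13, 11, 14]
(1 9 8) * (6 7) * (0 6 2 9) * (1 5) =[6, 0, 9, 3, 4, 1, 7, 2, 5, 8] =(0 6 7 2 9 8 5 1)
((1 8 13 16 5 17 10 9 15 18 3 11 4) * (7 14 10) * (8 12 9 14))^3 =(1 15 11 12 18 4 9 3)(5 8)(7 16)(10 14)(13 17)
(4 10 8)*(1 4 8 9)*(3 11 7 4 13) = (1 13 3 11 7 4 10 9) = [0, 13, 2, 11, 10, 5, 6, 4, 8, 1, 9, 7, 12, 3]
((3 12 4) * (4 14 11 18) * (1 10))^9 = (1 10)(3 11)(4 14)(12 18)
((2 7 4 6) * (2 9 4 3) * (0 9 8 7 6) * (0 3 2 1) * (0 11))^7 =((0 9 4 3 1 11)(2 6 8 7))^7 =(0 9 4 3 1 11)(2 7 8 6)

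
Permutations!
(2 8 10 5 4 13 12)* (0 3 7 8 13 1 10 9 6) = (0 3 7 8 9 6)(1 10 5 4)(2 13 12) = [3, 10, 13, 7, 1, 4, 0, 8, 9, 6, 5, 11, 2, 12]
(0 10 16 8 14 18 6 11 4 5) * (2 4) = (0 10 16 8 14 18 6 11 2 4 5) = [10, 1, 4, 3, 5, 0, 11, 7, 14, 9, 16, 2, 12, 13, 18, 15, 8, 17, 6]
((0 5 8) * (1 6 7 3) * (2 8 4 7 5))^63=((0 2 8)(1 6 5 4 7 3))^63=(8)(1 4)(3 5)(6 7)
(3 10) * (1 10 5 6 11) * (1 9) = (1 10 3 5 6 11 9) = [0, 10, 2, 5, 4, 6, 11, 7, 8, 1, 3, 9]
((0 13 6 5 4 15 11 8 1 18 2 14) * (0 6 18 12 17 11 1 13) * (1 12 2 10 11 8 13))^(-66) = (1 5 17 14 15)(2 4 8 6 12)(10 13)(11 18)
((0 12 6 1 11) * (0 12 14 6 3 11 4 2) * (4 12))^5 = (0 3 14 11 6 4 1 2 12)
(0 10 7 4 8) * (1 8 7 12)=(0 10 12 1 8)(4 7)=[10, 8, 2, 3, 7, 5, 6, 4, 0, 9, 12, 11, 1]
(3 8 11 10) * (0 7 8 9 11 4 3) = (0 7 8 4 3 9 11 10) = [7, 1, 2, 9, 3, 5, 6, 8, 4, 11, 0, 10]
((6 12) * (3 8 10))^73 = ((3 8 10)(6 12))^73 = (3 8 10)(6 12)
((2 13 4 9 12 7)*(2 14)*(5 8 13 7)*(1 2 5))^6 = ((1 2 7 14 5 8 13 4 9 12))^6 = (1 13 7 9 5)(2 4 14 12 8)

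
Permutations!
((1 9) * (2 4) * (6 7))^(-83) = (1 9)(2 4)(6 7)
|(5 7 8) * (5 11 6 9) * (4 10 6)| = 8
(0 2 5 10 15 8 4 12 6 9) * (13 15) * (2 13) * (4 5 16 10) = [13, 1, 16, 3, 12, 4, 9, 7, 5, 0, 2, 11, 6, 15, 14, 8, 10] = (0 13 15 8 5 4 12 6 9)(2 16 10)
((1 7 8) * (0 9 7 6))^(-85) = ((0 9 7 8 1 6))^(-85) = (0 6 1 8 7 9)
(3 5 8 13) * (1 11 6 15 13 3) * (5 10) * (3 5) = (1 11 6 15 13)(3 10)(5 8) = [0, 11, 2, 10, 4, 8, 15, 7, 5, 9, 3, 6, 12, 1, 14, 13]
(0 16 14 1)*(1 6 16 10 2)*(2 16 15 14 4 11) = (0 10 16 4 11 2 1)(6 15 14) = [10, 0, 1, 3, 11, 5, 15, 7, 8, 9, 16, 2, 12, 13, 6, 14, 4]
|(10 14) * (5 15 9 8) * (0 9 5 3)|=4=|(0 9 8 3)(5 15)(10 14)|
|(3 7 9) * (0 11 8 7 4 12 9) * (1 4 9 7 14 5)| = 18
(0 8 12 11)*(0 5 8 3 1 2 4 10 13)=(0 3 1 2 4 10 13)(5 8 12 11)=[3, 2, 4, 1, 10, 8, 6, 7, 12, 9, 13, 5, 11, 0]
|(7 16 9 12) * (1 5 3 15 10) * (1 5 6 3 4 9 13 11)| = |(1 6 3 15 10 5 4 9 12 7 16 13 11)| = 13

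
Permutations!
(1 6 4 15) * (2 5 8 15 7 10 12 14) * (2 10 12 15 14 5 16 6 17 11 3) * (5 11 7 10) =(1 17 7 12 11 3 2 16 6 4 10 15)(5 8 14) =[0, 17, 16, 2, 10, 8, 4, 12, 14, 9, 15, 3, 11, 13, 5, 1, 6, 7]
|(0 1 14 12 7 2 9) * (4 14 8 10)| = |(0 1 8 10 4 14 12 7 2 9)| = 10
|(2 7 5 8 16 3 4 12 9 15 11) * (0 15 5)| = |(0 15 11 2 7)(3 4 12 9 5 8 16)| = 35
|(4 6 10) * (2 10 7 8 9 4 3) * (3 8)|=|(2 10 8 9 4 6 7 3)|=8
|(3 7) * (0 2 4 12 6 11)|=|(0 2 4 12 6 11)(3 7)|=6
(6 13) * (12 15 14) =(6 13)(12 15 14) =[0, 1, 2, 3, 4, 5, 13, 7, 8, 9, 10, 11, 15, 6, 12, 14]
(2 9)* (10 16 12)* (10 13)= (2 9)(10 16 12 13)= [0, 1, 9, 3, 4, 5, 6, 7, 8, 2, 16, 11, 13, 10, 14, 15, 12]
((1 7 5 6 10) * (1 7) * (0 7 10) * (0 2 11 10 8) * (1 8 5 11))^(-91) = (0 8 1 2 6 5 10 11 7)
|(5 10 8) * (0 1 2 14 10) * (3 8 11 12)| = |(0 1 2 14 10 11 12 3 8 5)| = 10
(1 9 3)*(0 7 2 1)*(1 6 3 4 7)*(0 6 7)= [1, 9, 7, 6, 0, 5, 3, 2, 8, 4]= (0 1 9 4)(2 7)(3 6)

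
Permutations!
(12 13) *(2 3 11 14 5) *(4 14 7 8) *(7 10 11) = [0, 1, 3, 7, 14, 2, 6, 8, 4, 9, 11, 10, 13, 12, 5] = (2 3 7 8 4 14 5)(10 11)(12 13)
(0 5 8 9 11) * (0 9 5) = (5 8)(9 11) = [0, 1, 2, 3, 4, 8, 6, 7, 5, 11, 10, 9]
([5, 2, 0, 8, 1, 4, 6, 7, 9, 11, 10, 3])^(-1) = [2, 4, 1, 11, 5, 0, 6, 7, 3, 8, 10, 9]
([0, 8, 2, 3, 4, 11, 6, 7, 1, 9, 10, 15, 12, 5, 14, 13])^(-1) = (1 8)(5 13 15 11)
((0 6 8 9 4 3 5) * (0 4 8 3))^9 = (0 4 5 3 6)(8 9) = ((0 6 3 5 4)(8 9))^9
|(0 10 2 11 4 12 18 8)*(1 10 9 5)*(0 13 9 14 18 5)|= 42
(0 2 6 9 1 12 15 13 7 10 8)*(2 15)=[15, 12, 6, 3, 4, 5, 9, 10, 0, 1, 8, 11, 2, 7, 14, 13]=(0 15 13 7 10 8)(1 12 2 6 9)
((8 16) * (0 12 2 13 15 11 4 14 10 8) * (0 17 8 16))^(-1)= ((0 12 2 13 15 11 4 14 10 16 17 8))^(-1)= (0 8 17 16 10 14 4 11 15 13 2 12)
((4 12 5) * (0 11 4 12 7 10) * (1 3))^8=((0 11 4 7 10)(1 3)(5 12))^8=(12)(0 7 11 10 4)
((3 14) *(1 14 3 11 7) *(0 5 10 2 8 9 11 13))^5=(0 9 13 8 14 2 1 10 7 5 11)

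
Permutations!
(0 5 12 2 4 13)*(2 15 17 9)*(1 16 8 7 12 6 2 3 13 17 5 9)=[9, 16, 4, 13, 17, 6, 2, 12, 7, 3, 10, 11, 15, 0, 14, 5, 8, 1]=(0 9 3 13)(1 16 8 7 12 15 5 6 2 4 17)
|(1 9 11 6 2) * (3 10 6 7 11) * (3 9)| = |(1 3 10 6 2)(7 11)| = 10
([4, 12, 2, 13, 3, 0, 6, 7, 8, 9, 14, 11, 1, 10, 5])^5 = [14, 12, 2, 0, 5, 10, 6, 7, 8, 9, 3, 11, 1, 4, 13]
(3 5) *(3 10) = (3 5 10) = [0, 1, 2, 5, 4, 10, 6, 7, 8, 9, 3]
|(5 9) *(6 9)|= 3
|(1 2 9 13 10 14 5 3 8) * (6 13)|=|(1 2 9 6 13 10 14 5 3 8)|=10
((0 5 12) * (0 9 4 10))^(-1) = (0 10 4 9 12 5)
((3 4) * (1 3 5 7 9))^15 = ((1 3 4 5 7 9))^15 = (1 5)(3 7)(4 9)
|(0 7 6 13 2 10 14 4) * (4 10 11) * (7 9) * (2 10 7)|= 5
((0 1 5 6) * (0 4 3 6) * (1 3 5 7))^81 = ((0 3 6 4 5)(1 7))^81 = (0 3 6 4 5)(1 7)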